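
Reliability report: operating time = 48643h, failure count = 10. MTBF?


Formula: MTBF = Total operating time / Number of failures
MTBF = 48643 / 10
MTBF = 4864.3 hours

4864.3 hours


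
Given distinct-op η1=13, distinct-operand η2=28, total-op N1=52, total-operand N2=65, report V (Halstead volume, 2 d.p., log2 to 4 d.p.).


Formula: V = N * log2(η), where N = N1 + N2 and η = η1 + η2
η = 13 + 28 = 41
N = 52 + 65 = 117
log2(41) ≈ 5.3576
V = 117 * 5.3576 = 626.84

626.84


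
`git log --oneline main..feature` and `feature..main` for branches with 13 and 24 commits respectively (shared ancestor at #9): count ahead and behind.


Common ancestor: commit #9
feature commits after divergence: 13 - 9 = 4
main commits after divergence: 24 - 9 = 15
feature is 4 commits ahead of main
main is 15 commits ahead of feature

feature ahead: 4, main ahead: 15


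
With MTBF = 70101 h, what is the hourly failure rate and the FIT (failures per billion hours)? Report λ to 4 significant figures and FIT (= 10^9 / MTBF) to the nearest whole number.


Formula: λ = 1 / MTBF; FIT = λ × 1e9 = 1e9 / MTBF
λ = 1 / 70101 ≈ 1.427e-05 failures/hour
FIT = 1e9 / 70101 ≈ 14265 failures per 1e9 hours (nearest whole number)

λ = 1.427e-05 /h, FIT = 14265


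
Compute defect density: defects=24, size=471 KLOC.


Defect density = defects / KLOC
Defect density = 24 / 471
Defect density = 0.051 defects/KLOC

0.051 defects/KLOC


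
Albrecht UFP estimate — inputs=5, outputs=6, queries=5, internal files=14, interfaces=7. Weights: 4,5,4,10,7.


UFP = EI*4 + EO*5 + EQ*4 + ILF*10 + EIF*7
UFP = 5*4 + 6*5 + 5*4 + 14*10 + 7*7
UFP = 20 + 30 + 20 + 140 + 49
UFP = 259

259


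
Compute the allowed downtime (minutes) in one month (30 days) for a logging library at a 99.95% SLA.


Formula: allowed downtime = period * (100 - SLA) / 100
Period (month (30 days)) = 43200 minutes
Unavailability fraction = (100 - 99.95) / 100
Allowed downtime = 43200 * (100 - 99.95) / 100
Allowed downtime = 21.6 minutes

21.6 minutes


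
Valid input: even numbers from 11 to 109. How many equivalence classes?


Constraint: even integers in [11, 109]
Class 1: x < 11 — out-of-range invalid
Class 2: x in [11,109] but odd — wrong type invalid
Class 3: x in [11,109] and even — valid
Class 4: x > 109 — out-of-range invalid
Total equivalence classes: 4

4 equivalence classes


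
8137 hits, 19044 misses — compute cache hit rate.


Formula: hit rate = hits / (hits + misses) * 100
hit rate = 8137 / (8137 + 19044) * 100
hit rate = 8137 / 27181 * 100
hit rate = 29.94%

29.94%


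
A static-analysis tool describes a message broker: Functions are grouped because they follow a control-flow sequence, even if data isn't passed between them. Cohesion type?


Reasoning: Grouped by order of execution within a routine, not by data flow
Type: Procedural cohesion

Procedural cohesion


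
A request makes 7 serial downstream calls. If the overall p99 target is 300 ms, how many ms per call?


Formula: per_stage = total_budget / stages
per_stage = 300 / 7
per_stage = 42.86 ms

42.86 ms


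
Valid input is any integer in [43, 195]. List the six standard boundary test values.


Range: [43, 195]
Boundaries: just below min, min, min+1, max-1, max, just above max
Values: [42, 43, 44, 194, 195, 196]

[42, 43, 44, 194, 195, 196]


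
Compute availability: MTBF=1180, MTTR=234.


Availability = MTBF / (MTBF + MTTR)
Availability = 1180 / (1180 + 234)
Availability = 1180 / 1414
Availability = 83.4512%

83.4512%


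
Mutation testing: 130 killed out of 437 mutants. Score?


Mutation score = killed / total * 100
Mutation score = 130 / 437 * 100
Mutation score = 29.75%

29.75%


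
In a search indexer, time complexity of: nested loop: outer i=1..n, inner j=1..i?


Reasoning: triangle: n(n+1)/2 ~ n^2/2
Complexity: O(n^2)

O(n^2)


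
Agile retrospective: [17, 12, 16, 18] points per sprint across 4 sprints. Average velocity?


Formula: Avg velocity = Total points / Number of sprints
Points: [17, 12, 16, 18]
Sum = 17 + 12 + 16 + 18 = 63
Avg velocity = 63 / 4 = 15.75 points/sprint

15.75 points/sprint


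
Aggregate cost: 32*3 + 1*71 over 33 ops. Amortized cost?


Formula: Amortized cost = Total cost / Operations
Total cost = (32 * 3) + (1 * 71)
Total cost = 96 + 71 = 167
Amortized = 167 / 33 = 5.0606

5.0606


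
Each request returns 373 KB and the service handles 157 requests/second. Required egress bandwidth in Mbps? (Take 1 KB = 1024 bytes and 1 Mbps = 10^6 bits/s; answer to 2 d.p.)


Formula: Mbps = payload_bytes * RPS * 8 / 1e6
Payload per request = 373 KB = 373 * 1024 = 381952 bytes
Total bytes/sec = 381952 * 157 = 59966464
Total bits/sec = 59966464 * 8 = 479731712
Mbps = 479731712 / 1e6 = 479.73

479.73 Mbps


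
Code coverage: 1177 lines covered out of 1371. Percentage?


Coverage = covered / total * 100
Coverage = 1177 / 1371 * 100
Coverage = 85.85%

85.85%


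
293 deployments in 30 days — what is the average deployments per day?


Formula: deployments per day = releases / days
= 293 / 30
= 9.767 deploys/day
(equivalently, 68.37 deploys/week)

9.767 deploys/day


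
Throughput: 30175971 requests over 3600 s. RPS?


Formula: throughput = requests / seconds
throughput = 30175971 / 3600
throughput = 8382.21 requests/second

8382.21 requests/second


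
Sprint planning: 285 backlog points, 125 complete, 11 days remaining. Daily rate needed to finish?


Formula: Required rate = Remaining points / Days left
Remaining = 285 - 125 = 160 points
Required rate = 160 / 11 = 14.55 points/day

14.55 points/day


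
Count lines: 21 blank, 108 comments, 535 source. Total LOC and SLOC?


Total LOC = blank + comment + code
Total LOC = 21 + 108 + 535 = 664
SLOC (source only) = code = 535

Total LOC: 664, SLOC: 535


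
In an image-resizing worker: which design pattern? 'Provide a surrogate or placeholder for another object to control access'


This matches the Proxy pattern

Proxy


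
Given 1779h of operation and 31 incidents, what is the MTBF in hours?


Formula: MTBF = Total operating time / Number of failures
MTBF = 1779 / 31
MTBF = 57.39 hours

57.39 hours


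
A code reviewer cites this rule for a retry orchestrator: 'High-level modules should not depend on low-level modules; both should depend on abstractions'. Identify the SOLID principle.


This describes the Dependency Inversion Principle (DIP)

Dependency Inversion Principle (DIP)


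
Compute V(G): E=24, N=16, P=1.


Formula: V(G) = E - N + 2P
V(G) = 24 - 16 + 2*1
V(G) = 8 + 2
V(G) = 10

10


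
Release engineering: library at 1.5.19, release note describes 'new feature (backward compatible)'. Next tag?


Current: 1.5.19
Change category: 'new feature (backward compatible)' → minor bump
SemVer rule: minor bump → increment MINOR, reset PATCH to 0 (MAJOR unchanged)
New: 1.6.0

1.6.0


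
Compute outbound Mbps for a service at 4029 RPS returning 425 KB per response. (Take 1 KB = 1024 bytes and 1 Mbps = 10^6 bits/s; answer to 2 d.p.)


Formula: Mbps = payload_bytes * RPS * 8 / 1e6
Payload per request = 425 KB = 425 * 1024 = 435200 bytes
Total bytes/sec = 435200 * 4029 = 1753420800
Total bits/sec = 1753420800 * 8 = 14027366400
Mbps = 14027366400 / 1e6 = 14027.37

14027.37 Mbps


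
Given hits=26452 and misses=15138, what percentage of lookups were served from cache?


Formula: hit rate = hits / (hits + misses) * 100
hit rate = 26452 / (26452 + 15138) * 100
hit rate = 26452 / 41590 * 100
hit rate = 63.6%

63.6%


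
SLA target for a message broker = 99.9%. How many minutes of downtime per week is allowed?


Formula: allowed downtime = period * (100 - SLA) / 100
Period (week) = 10080 minutes
Unavailability fraction = (100 - 99.9) / 100
Allowed downtime = 10080 * (100 - 99.9) / 100
Allowed downtime = 10.08 minutes

10.08 minutes


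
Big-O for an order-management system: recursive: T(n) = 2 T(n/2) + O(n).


Reasoning: master theorem case 2 (merge-sort recurrence)
Complexity: O(n log n)

O(n log n)


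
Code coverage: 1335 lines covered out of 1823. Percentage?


Coverage = covered / total * 100
Coverage = 1335 / 1823 * 100
Coverage = 73.23%

73.23%


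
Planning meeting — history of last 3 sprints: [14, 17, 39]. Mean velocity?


Formula: Avg velocity = Total points / Number of sprints
Points: [14, 17, 39]
Sum = 14 + 17 + 39 = 70
Avg velocity = 70 / 3 = 23.33 points/sprint

23.33 points/sprint


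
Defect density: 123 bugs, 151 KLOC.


Defect density = defects / KLOC
Defect density = 123 / 151
Defect density = 0.815 defects/KLOC

0.815 defects/KLOC


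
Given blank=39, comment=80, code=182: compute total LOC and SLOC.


Total LOC = blank + comment + code
Total LOC = 39 + 80 + 182 = 301
SLOC (source only) = code = 182

Total LOC: 301, SLOC: 182


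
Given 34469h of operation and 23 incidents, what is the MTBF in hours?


Formula: MTBF = Total operating time / Number of failures
MTBF = 34469 / 23
MTBF = 1498.65 hours

1498.65 hours


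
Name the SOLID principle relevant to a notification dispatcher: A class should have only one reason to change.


This describes the Single Responsibility Principle (SRP)

Single Responsibility Principle (SRP)


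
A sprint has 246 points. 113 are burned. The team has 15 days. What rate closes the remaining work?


Formula: Required rate = Remaining points / Days left
Remaining = 246 - 113 = 133 points
Required rate = 133 / 15 = 8.87 points/day

8.87 points/day


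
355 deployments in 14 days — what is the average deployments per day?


Formula: deployments per day = releases / days
= 355 / 14
= 25.357 deploys/day
(equivalently, 177.5 deploys/week)

25.357 deploys/day


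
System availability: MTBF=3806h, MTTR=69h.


Availability = MTBF / (MTBF + MTTR)
Availability = 3806 / (3806 + 69)
Availability = 3806 / 3875
Availability = 98.2194%

98.2194%


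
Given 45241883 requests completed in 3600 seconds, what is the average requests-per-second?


Formula: throughput = requests / seconds
throughput = 45241883 / 3600
throughput = 12567.19 requests/second

12567.19 requests/second


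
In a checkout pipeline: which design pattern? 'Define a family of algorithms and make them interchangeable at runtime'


This matches the Strategy pattern

Strategy


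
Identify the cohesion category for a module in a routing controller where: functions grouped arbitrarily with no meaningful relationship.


Reasoning: Worst: random grouping
Type: Coincidental cohesion

Coincidental cohesion


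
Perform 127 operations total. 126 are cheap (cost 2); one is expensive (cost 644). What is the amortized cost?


Formula: Amortized cost = Total cost / Operations
Total cost = (126 * 2) + (1 * 644)
Total cost = 252 + 644 = 896
Amortized = 896 / 127 = 7.0551

7.0551


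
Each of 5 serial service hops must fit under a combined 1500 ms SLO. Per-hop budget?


Formula: per_stage = total_budget / stages
per_stage = 1500 / 5
per_stage = 300.0 ms

300.0 ms


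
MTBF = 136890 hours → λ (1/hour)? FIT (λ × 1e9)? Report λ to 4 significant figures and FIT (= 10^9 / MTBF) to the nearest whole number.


Formula: λ = 1 / MTBF; FIT = λ × 1e9 = 1e9 / MTBF
λ = 1 / 136890 ≈ 7.305e-06 failures/hour
FIT = 1e9 / 136890 ≈ 7305 failures per 1e9 hours (nearest whole number)

λ = 7.305e-06 /h, FIT = 7305


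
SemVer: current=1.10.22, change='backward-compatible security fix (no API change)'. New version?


Current: 1.10.22
Change category: 'backward-compatible security fix (no API change)' → patch bump
SemVer rule: patch bump → increment PATCH (MAJOR and MINOR unchanged)
New: 1.10.23

1.10.23


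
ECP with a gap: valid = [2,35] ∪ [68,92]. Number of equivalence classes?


Valid ranges: [2,35] and [68,92]
Class 1: x < 2 — invalid
Class 2: 2 ≤ x ≤ 35 — valid
Class 3: 35 < x < 68 — invalid (gap between ranges)
Class 4: 68 ≤ x ≤ 92 — valid
Class 5: x > 92 — invalid
Total equivalence classes: 5

5 equivalence classes


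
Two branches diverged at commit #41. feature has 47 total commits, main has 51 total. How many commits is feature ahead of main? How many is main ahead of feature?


Common ancestor: commit #41
feature commits after divergence: 47 - 41 = 6
main commits after divergence: 51 - 41 = 10
feature is 6 commits ahead of main
main is 10 commits ahead of feature

feature ahead: 6, main ahead: 10


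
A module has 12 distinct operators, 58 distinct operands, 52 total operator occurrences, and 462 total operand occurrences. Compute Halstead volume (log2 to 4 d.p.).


Formula: V = N * log2(η), where N = N1 + N2 and η = η1 + η2
η = 12 + 58 = 70
N = 52 + 462 = 514
log2(70) ≈ 6.1293
V = 514 * 6.1293 = 3150.46

3150.46


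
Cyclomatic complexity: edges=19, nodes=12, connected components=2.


Formula: V(G) = E - N + 2P
V(G) = 19 - 12 + 2*2
V(G) = 7 + 4
V(G) = 11

11


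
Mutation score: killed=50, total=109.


Mutation score = killed / total * 100
Mutation score = 50 / 109 * 100
Mutation score = 45.87%

45.87%


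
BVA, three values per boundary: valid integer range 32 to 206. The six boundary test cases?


Range: [32, 206]
Boundaries: just below min, min, min+1, max-1, max, just above max
Values: [31, 32, 33, 205, 206, 207]

[31, 32, 33, 205, 206, 207]


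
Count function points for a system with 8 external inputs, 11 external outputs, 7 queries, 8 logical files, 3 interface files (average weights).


UFP = EI*4 + EO*5 + EQ*4 + ILF*10 + EIF*7
UFP = 8*4 + 11*5 + 7*4 + 8*10 + 3*7
UFP = 32 + 55 + 28 + 80 + 21
UFP = 216

216


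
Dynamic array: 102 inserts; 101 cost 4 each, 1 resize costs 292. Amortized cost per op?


Formula: Amortized cost = Total cost / Operations
Total cost = (101 * 4) + (1 * 292)
Total cost = 404 + 292 = 696
Amortized = 696 / 102 = 6.8235

6.8235


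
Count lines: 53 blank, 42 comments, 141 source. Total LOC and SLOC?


Total LOC = blank + comment + code
Total LOC = 53 + 42 + 141 = 236
SLOC (source only) = code = 141

Total LOC: 236, SLOC: 141


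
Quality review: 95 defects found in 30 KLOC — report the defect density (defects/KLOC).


Defect density = defects / KLOC
Defect density = 95 / 30
Defect density = 3.167 defects/KLOC

3.167 defects/KLOC


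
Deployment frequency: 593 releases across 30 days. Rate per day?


Formula: deployments per day = releases / days
= 593 / 30
= 19.767 deploys/day
(equivalently, 138.37 deploys/week)

19.767 deploys/day


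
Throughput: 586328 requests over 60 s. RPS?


Formula: throughput = requests / seconds
throughput = 586328 / 60
throughput = 9772.13 requests/second

9772.13 requests/second


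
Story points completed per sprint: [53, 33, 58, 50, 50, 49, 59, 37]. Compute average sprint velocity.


Formula: Avg velocity = Total points / Number of sprints
Points: [53, 33, 58, 50, 50, 49, 59, 37]
Sum = 53 + 33 + 58 + 50 + 50 + 49 + 59 + 37 = 389
Avg velocity = 389 / 8 = 48.63 points/sprint

48.63 points/sprint


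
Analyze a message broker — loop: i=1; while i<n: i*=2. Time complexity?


Reasoning: i doubles each step so iterations are log2(n)
Complexity: O(log n)

O(log n)


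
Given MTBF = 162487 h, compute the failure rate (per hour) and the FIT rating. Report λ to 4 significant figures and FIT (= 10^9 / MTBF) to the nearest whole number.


Formula: λ = 1 / MTBF; FIT = λ × 1e9 = 1e9 / MTBF
λ = 1 / 162487 ≈ 6.154e-06 failures/hour
FIT = 1e9 / 162487 ≈ 6154 failures per 1e9 hours (nearest whole number)

λ = 6.154e-06 /h, FIT = 6154


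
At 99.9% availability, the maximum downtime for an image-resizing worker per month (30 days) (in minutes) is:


Formula: allowed downtime = period * (100 - SLA) / 100
Period (month (30 days)) = 43200 minutes
Unavailability fraction = (100 - 99.9) / 100
Allowed downtime = 43200 * (100 - 99.9) / 100
Allowed downtime = 43.2 minutes

43.2 minutes


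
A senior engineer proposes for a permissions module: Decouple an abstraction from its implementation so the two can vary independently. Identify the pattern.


This matches the Bridge pattern

Bridge


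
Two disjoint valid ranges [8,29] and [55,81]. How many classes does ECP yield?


Valid ranges: [8,29] and [55,81]
Class 1: x < 8 — invalid
Class 2: 8 ≤ x ≤ 29 — valid
Class 3: 29 < x < 55 — invalid (gap between ranges)
Class 4: 55 ≤ x ≤ 81 — valid
Class 5: x > 81 — invalid
Total equivalence classes: 5

5 equivalence classes


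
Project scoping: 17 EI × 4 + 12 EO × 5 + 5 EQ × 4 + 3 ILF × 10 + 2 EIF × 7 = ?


UFP = EI*4 + EO*5 + EQ*4 + ILF*10 + EIF*7
UFP = 17*4 + 12*5 + 5*4 + 3*10 + 2*7
UFP = 68 + 60 + 20 + 30 + 14
UFP = 192

192


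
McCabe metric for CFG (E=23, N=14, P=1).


Formula: V(G) = E - N + 2P
V(G) = 23 - 14 + 2*1
V(G) = 9 + 2
V(G) = 11

11


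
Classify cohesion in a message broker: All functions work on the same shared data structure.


Reasoning: Functions share data
Type: Communicational cohesion

Communicational cohesion


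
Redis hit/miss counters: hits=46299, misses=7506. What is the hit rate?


Formula: hit rate = hits / (hits + misses) * 100
hit rate = 46299 / (46299 + 7506) * 100
hit rate = 46299 / 53805 * 100
hit rate = 86.05%

86.05%


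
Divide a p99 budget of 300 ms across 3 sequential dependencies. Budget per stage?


Formula: per_stage = total_budget / stages
per_stage = 300 / 3
per_stage = 100.0 ms

100.0 ms


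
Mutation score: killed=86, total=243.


Mutation score = killed / total * 100
Mutation score = 86 / 243 * 100
Mutation score = 35.39%

35.39%


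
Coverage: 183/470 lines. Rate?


Coverage = covered / total * 100
Coverage = 183 / 470 * 100
Coverage = 38.94%

38.94%


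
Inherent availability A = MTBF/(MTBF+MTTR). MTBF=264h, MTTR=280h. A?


Availability = MTBF / (MTBF + MTTR)
Availability = 264 / (264 + 280)
Availability = 264 / 544
Availability = 48.5294%

48.5294%


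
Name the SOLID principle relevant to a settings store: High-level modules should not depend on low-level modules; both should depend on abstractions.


This describes the Dependency Inversion Principle (DIP)

Dependency Inversion Principle (DIP)


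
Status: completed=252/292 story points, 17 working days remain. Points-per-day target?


Formula: Required rate = Remaining points / Days left
Remaining = 292 - 252 = 40 points
Required rate = 40 / 17 = 2.35 points/day

2.35 points/day


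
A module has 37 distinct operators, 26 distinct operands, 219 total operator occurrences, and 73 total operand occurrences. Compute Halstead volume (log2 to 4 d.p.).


Formula: V = N * log2(η), where N = N1 + N2 and η = η1 + η2
η = 37 + 26 = 63
N = 219 + 73 = 292
log2(63) ≈ 5.9773
V = 292 * 5.9773 = 1745.37

1745.37


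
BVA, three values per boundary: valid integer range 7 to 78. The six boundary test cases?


Range: [7, 78]
Boundaries: just below min, min, min+1, max-1, max, just above max
Values: [6, 7, 8, 77, 78, 79]

[6, 7, 8, 77, 78, 79]


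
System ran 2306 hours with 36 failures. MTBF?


Formula: MTBF = Total operating time / Number of failures
MTBF = 2306 / 36
MTBF = 64.06 hours

64.06 hours


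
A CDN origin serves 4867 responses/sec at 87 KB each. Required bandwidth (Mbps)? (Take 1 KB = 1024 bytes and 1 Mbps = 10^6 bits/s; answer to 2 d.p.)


Formula: Mbps = payload_bytes * RPS * 8 / 1e6
Payload per request = 87 KB = 87 * 1024 = 89088 bytes
Total bytes/sec = 89088 * 4867 = 433591296
Total bits/sec = 433591296 * 8 = 3468730368
Mbps = 3468730368 / 1e6 = 3468.73

3468.73 Mbps


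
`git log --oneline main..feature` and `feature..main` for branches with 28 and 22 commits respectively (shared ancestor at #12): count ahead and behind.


Common ancestor: commit #12
feature commits after divergence: 28 - 12 = 16
main commits after divergence: 22 - 12 = 10
feature is 16 commits ahead of main
main is 10 commits ahead of feature

feature ahead: 16, main ahead: 10


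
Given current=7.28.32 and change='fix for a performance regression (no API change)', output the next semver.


Current: 7.28.32
Change category: 'fix for a performance regression (no API change)' → patch bump
SemVer rule: patch bump → increment PATCH (MAJOR and MINOR unchanged)
New: 7.28.33

7.28.33


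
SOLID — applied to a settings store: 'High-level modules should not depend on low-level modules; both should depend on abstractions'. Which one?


This describes the Dependency Inversion Principle (DIP)

Dependency Inversion Principle (DIP)


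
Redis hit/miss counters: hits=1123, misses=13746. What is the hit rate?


Formula: hit rate = hits / (hits + misses) * 100
hit rate = 1123 / (1123 + 13746) * 100
hit rate = 1123 / 14869 * 100
hit rate = 7.55%

7.55%


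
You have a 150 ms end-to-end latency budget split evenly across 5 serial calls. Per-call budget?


Formula: per_stage = total_budget / stages
per_stage = 150 / 5
per_stage = 30.0 ms

30.0 ms


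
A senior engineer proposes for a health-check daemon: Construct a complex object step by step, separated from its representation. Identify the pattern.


This matches the Builder pattern

Builder


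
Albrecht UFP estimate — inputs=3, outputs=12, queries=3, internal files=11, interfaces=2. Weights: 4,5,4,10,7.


UFP = EI*4 + EO*5 + EQ*4 + ILF*10 + EIF*7
UFP = 3*4 + 12*5 + 3*4 + 11*10 + 2*7
UFP = 12 + 60 + 12 + 110 + 14
UFP = 208

208


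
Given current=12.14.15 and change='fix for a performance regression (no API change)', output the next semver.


Current: 12.14.15
Change category: 'fix for a performance regression (no API change)' → patch bump
SemVer rule: patch bump → increment PATCH (MAJOR and MINOR unchanged)
New: 12.14.16

12.14.16


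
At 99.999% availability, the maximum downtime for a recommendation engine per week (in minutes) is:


Formula: allowed downtime = period * (100 - SLA) / 100
Period (week) = 10080 minutes
Unavailability fraction = (100 - 99.999) / 100
Allowed downtime = 10080 * (100 - 99.999) / 100
Allowed downtime = 0.1008 minutes

0.1008 minutes


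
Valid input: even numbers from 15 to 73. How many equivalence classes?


Constraint: even integers in [15, 73]
Class 1: x < 15 — out-of-range invalid
Class 2: x in [15,73] but odd — wrong type invalid
Class 3: x in [15,73] and even — valid
Class 4: x > 73 — out-of-range invalid
Total equivalence classes: 4

4 equivalence classes


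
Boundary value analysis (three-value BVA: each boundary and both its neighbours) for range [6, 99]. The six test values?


Range: [6, 99]
Boundaries: just below min, min, min+1, max-1, max, just above max
Values: [5, 6, 7, 98, 99, 100]

[5, 6, 7, 98, 99, 100]


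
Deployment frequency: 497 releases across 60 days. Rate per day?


Formula: deployments per day = releases / days
= 497 / 60
= 8.283 deploys/day
(equivalently, 57.98 deploys/week)

8.283 deploys/day


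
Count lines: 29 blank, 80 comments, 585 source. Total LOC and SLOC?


Total LOC = blank + comment + code
Total LOC = 29 + 80 + 585 = 694
SLOC (source only) = code = 585

Total LOC: 694, SLOC: 585


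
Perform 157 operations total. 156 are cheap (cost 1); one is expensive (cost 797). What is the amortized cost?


Formula: Amortized cost = Total cost / Operations
Total cost = (156 * 1) + (1 * 797)
Total cost = 156 + 797 = 953
Amortized = 953 / 157 = 6.0701

6.0701


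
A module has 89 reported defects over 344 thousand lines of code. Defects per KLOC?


Defect density = defects / KLOC
Defect density = 89 / 344
Defect density = 0.259 defects/KLOC

0.259 defects/KLOC


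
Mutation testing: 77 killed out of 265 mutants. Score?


Mutation score = killed / total * 100
Mutation score = 77 / 265 * 100
Mutation score = 29.06%

29.06%


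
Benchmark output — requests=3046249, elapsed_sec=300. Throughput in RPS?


Formula: throughput = requests / seconds
throughput = 3046249 / 300
throughput = 10154.16 requests/second

10154.16 requests/second


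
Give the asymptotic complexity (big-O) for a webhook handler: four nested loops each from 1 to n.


Reasoning: four levels of nesting
Complexity: O(n^4)

O(n^4)


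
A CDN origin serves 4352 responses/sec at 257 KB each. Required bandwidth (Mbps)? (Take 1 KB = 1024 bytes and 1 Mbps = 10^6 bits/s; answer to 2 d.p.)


Formula: Mbps = payload_bytes * RPS * 8 / 1e6
Payload per request = 257 KB = 257 * 1024 = 263168 bytes
Total bytes/sec = 263168 * 4352 = 1145307136
Total bits/sec = 1145307136 * 8 = 9162457088
Mbps = 9162457088 / 1e6 = 9162.46

9162.46 Mbps


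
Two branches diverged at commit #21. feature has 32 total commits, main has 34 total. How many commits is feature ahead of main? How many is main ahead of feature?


Common ancestor: commit #21
feature commits after divergence: 32 - 21 = 11
main commits after divergence: 34 - 21 = 13
feature is 11 commits ahead of main
main is 13 commits ahead of feature

feature ahead: 11, main ahead: 13


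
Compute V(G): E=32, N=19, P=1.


Formula: V(G) = E - N + 2P
V(G) = 32 - 19 + 2*1
V(G) = 13 + 2
V(G) = 15

15


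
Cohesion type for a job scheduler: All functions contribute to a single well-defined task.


Reasoning: Best: single purpose
Type: Functional cohesion

Functional cohesion


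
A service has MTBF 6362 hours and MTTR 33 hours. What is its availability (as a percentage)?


Availability = MTBF / (MTBF + MTTR)
Availability = 6362 / (6362 + 33)
Availability = 6362 / 6395
Availability = 99.484%

99.484%


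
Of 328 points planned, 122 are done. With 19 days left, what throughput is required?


Formula: Required rate = Remaining points / Days left
Remaining = 328 - 122 = 206 points
Required rate = 206 / 19 = 10.84 points/day

10.84 points/day


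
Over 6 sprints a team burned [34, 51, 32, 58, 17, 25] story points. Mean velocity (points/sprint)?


Formula: Avg velocity = Total points / Number of sprints
Points: [34, 51, 32, 58, 17, 25]
Sum = 34 + 51 + 32 + 58 + 17 + 25 = 217
Avg velocity = 217 / 6 = 36.17 points/sprint

36.17 points/sprint


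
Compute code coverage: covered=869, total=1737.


Coverage = covered / total * 100
Coverage = 869 / 1737 * 100
Coverage = 50.03%

50.03%


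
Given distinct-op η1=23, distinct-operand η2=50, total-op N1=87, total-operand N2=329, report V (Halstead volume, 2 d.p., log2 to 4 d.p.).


Formula: V = N * log2(η), where N = N1 + N2 and η = η1 + η2
η = 23 + 50 = 73
N = 87 + 329 = 416
log2(73) ≈ 6.1898
V = 416 * 6.1898 = 2574.96

2574.96


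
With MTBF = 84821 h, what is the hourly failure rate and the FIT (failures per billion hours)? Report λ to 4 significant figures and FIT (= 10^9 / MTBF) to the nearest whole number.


Formula: λ = 1 / MTBF; FIT = λ × 1e9 = 1e9 / MTBF
λ = 1 / 84821 ≈ 1.179e-05 failures/hour
FIT = 1e9 / 84821 ≈ 11790 failures per 1e9 hours (nearest whole number)

λ = 1.179e-05 /h, FIT = 11790


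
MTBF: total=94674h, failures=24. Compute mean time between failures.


Formula: MTBF = Total operating time / Number of failures
MTBF = 94674 / 24
MTBF = 3944.75 hours

3944.75 hours


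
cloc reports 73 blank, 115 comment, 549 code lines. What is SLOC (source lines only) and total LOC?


Total LOC = blank + comment + code
Total LOC = 73 + 115 + 549 = 737
SLOC (source only) = code = 549

Total LOC: 737, SLOC: 549


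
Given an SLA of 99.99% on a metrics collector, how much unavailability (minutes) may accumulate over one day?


Formula: allowed downtime = period * (100 - SLA) / 100
Period (day) = 1440 minutes
Unavailability fraction = (100 - 99.99) / 100
Allowed downtime = 1440 * (100 - 99.99) / 100
Allowed downtime = 0.144 minutes

0.144 minutes


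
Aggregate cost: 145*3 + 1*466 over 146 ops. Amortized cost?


Formula: Amortized cost = Total cost / Operations
Total cost = (145 * 3) + (1 * 466)
Total cost = 435 + 466 = 901
Amortized = 901 / 146 = 6.1712

6.1712


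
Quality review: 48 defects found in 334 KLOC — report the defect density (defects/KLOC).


Defect density = defects / KLOC
Defect density = 48 / 334
Defect density = 0.144 defects/KLOC

0.144 defects/KLOC


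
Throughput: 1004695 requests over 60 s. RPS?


Formula: throughput = requests / seconds
throughput = 1004695 / 60
throughput = 16744.92 requests/second

16744.92 requests/second


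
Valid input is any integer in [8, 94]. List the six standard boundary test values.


Range: [8, 94]
Boundaries: just below min, min, min+1, max-1, max, just above max
Values: [7, 8, 9, 93, 94, 95]

[7, 8, 9, 93, 94, 95]


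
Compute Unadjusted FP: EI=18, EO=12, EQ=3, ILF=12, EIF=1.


UFP = EI*4 + EO*5 + EQ*4 + ILF*10 + EIF*7
UFP = 18*4 + 12*5 + 3*4 + 12*10 + 1*7
UFP = 72 + 60 + 12 + 120 + 7
UFP = 271

271


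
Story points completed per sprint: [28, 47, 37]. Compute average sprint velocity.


Formula: Avg velocity = Total points / Number of sprints
Points: [28, 47, 37]
Sum = 28 + 47 + 37 = 112
Avg velocity = 112 / 3 = 37.33 points/sprint

37.33 points/sprint


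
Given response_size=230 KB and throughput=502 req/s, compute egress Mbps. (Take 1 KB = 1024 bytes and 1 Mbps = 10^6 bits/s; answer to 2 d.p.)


Formula: Mbps = payload_bytes * RPS * 8 / 1e6
Payload per request = 230 KB = 230 * 1024 = 235520 bytes
Total bytes/sec = 235520 * 502 = 118231040
Total bits/sec = 118231040 * 8 = 945848320
Mbps = 945848320 / 1e6 = 945.85

945.85 Mbps


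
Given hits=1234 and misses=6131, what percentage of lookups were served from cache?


Formula: hit rate = hits / (hits + misses) * 100
hit rate = 1234 / (1234 + 6131) * 100
hit rate = 1234 / 7365 * 100
hit rate = 16.75%

16.75%


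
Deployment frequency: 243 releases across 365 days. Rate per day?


Formula: deployments per day = releases / days
= 243 / 365
= 0.666 deploys/day
(equivalently, 4.66 deploys/week)

0.666 deploys/day


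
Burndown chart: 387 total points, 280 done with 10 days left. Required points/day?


Formula: Required rate = Remaining points / Days left
Remaining = 387 - 280 = 107 points
Required rate = 107 / 10 = 10.7 points/day

10.7 points/day


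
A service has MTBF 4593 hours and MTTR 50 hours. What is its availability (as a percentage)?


Availability = MTBF / (MTBF + MTTR)
Availability = 4593 / (4593 + 50)
Availability = 4593 / 4643
Availability = 98.9231%

98.9231%


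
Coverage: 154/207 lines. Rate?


Coverage = covered / total * 100
Coverage = 154 / 207 * 100
Coverage = 74.4%

74.4%


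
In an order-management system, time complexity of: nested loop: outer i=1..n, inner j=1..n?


Reasoning: n iterations times n iterations
Complexity: O(n^2)

O(n^2)


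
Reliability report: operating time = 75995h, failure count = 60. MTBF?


Formula: MTBF = Total operating time / Number of failures
MTBF = 75995 / 60
MTBF = 1266.58 hours

1266.58 hours


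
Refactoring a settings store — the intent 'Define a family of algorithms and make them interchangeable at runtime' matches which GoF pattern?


This matches the Strategy pattern

Strategy


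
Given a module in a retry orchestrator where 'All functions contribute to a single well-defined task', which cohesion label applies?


Reasoning: Best: single purpose
Type: Functional cohesion

Functional cohesion


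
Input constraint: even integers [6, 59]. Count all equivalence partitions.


Constraint: even integers in [6, 59]
Class 1: x < 6 — out-of-range invalid
Class 2: x in [6,59] but odd — wrong type invalid
Class 3: x in [6,59] and even — valid
Class 4: x > 59 — out-of-range invalid
Total equivalence classes: 4

4 equivalence classes


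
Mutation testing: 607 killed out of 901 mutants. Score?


Mutation score = killed / total * 100
Mutation score = 607 / 901 * 100
Mutation score = 67.37%

67.37%


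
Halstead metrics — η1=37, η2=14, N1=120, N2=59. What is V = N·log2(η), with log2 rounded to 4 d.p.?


Formula: V = N * log2(η), where N = N1 + N2 and η = η1 + η2
η = 37 + 14 = 51
N = 120 + 59 = 179
log2(51) ≈ 5.6724
V = 179 * 5.6724 = 1015.36

1015.36


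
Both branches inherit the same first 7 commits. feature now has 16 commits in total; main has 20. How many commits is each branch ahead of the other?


Common ancestor: commit #7
feature commits after divergence: 16 - 7 = 9
main commits after divergence: 20 - 7 = 13
feature is 9 commits ahead of main
main is 13 commits ahead of feature

feature ahead: 9, main ahead: 13


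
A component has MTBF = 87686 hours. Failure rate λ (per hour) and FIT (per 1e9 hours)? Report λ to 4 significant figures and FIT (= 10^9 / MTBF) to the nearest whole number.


Formula: λ = 1 / MTBF; FIT = λ × 1e9 = 1e9 / MTBF
λ = 1 / 87686 ≈ 1.140e-05 failures/hour
FIT = 1e9 / 87686 ≈ 11404 failures per 1e9 hours (nearest whole number)

λ = 1.140e-05 /h, FIT = 11404


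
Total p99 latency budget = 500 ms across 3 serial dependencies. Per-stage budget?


Formula: per_stage = total_budget / stages
per_stage = 500 / 3
per_stage = 166.67 ms

166.67 ms


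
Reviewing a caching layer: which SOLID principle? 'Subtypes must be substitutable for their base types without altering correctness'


This describes the Liskov Substitution Principle (LSP)

Liskov Substitution Principle (LSP)


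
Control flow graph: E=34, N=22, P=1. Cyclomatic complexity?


Formula: V(G) = E - N + 2P
V(G) = 34 - 22 + 2*1
V(G) = 12 + 2
V(G) = 14

14


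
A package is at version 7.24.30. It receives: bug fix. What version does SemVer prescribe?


Current: 7.24.30
Change category: 'bug fix' → patch bump
SemVer rule: patch bump → increment PATCH (MAJOR and MINOR unchanged)
New: 7.24.31

7.24.31


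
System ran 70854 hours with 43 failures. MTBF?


Formula: MTBF = Total operating time / Number of failures
MTBF = 70854 / 43
MTBF = 1647.77 hours

1647.77 hours


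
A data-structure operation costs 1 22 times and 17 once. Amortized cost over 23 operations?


Formula: Amortized cost = Total cost / Operations
Total cost = (22 * 1) + (1 * 17)
Total cost = 22 + 17 = 39
Amortized = 39 / 23 = 1.6957

1.6957


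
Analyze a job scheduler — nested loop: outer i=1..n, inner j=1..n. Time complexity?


Reasoning: n iterations times n iterations
Complexity: O(n^2)

O(n^2)


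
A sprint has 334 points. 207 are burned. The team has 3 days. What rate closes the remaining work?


Formula: Required rate = Remaining points / Days left
Remaining = 334 - 207 = 127 points
Required rate = 127 / 3 = 42.33 points/day

42.33 points/day


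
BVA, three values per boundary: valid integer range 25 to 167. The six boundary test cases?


Range: [25, 167]
Boundaries: just below min, min, min+1, max-1, max, just above max
Values: [24, 25, 26, 166, 167, 168]

[24, 25, 26, 166, 167, 168]


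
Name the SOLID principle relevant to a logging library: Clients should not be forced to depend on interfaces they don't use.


This describes the Interface Segregation Principle (ISP)

Interface Segregation Principle (ISP)


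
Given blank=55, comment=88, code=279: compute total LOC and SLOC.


Total LOC = blank + comment + code
Total LOC = 55 + 88 + 279 = 422
SLOC (source only) = code = 279

Total LOC: 422, SLOC: 279


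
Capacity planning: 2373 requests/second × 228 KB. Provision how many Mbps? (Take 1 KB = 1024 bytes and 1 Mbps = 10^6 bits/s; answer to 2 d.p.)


Formula: Mbps = payload_bytes * RPS * 8 / 1e6
Payload per request = 228 KB = 228 * 1024 = 233472 bytes
Total bytes/sec = 233472 * 2373 = 554029056
Total bits/sec = 554029056 * 8 = 4432232448
Mbps = 4432232448 / 1e6 = 4432.23

4432.23 Mbps


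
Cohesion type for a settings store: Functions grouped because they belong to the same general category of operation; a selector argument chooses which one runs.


Reasoning: Grouped by category of activity, not by data or sequence
Type: Logical cohesion

Logical cohesion


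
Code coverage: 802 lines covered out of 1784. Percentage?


Coverage = covered / total * 100
Coverage = 802 / 1784 * 100
Coverage = 44.96%

44.96%


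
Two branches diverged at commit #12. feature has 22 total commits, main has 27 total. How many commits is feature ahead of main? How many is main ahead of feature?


Common ancestor: commit #12
feature commits after divergence: 22 - 12 = 10
main commits after divergence: 27 - 12 = 15
feature is 10 commits ahead of main
main is 15 commits ahead of feature

feature ahead: 10, main ahead: 15


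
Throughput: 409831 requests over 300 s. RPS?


Formula: throughput = requests / seconds
throughput = 409831 / 300
throughput = 1366.1 requests/second

1366.1 requests/second


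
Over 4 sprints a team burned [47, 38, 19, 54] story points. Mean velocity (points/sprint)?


Formula: Avg velocity = Total points / Number of sprints
Points: [47, 38, 19, 54]
Sum = 47 + 38 + 19 + 54 = 158
Avg velocity = 158 / 4 = 39.5 points/sprint

39.5 points/sprint


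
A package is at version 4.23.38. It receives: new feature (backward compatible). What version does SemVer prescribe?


Current: 4.23.38
Change category: 'new feature (backward compatible)' → minor bump
SemVer rule: minor bump → increment MINOR, reset PATCH to 0 (MAJOR unchanged)
New: 4.24.0

4.24.0


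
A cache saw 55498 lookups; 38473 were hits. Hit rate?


Formula: hit rate = hits / (hits + misses) * 100
hit rate = 38473 / (38473 + 17025) * 100
hit rate = 38473 / 55498 * 100
hit rate = 69.32%

69.32%


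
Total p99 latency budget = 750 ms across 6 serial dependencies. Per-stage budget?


Formula: per_stage = total_budget / stages
per_stage = 750 / 6
per_stage = 125.0 ms

125.0 ms


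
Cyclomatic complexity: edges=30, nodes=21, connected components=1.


Formula: V(G) = E - N + 2P
V(G) = 30 - 21 + 2*1
V(G) = 9 + 2
V(G) = 11

11


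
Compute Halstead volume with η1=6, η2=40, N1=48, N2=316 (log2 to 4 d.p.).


Formula: V = N * log2(η), where N = N1 + N2 and η = η1 + η2
η = 6 + 40 = 46
N = 48 + 316 = 364
log2(46) ≈ 5.5236
V = 364 * 5.5236 = 2010.59

2010.59


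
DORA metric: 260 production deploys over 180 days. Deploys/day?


Formula: deployments per day = releases / days
= 260 / 180
= 1.444 deploys/day
(equivalently, 10.11 deploys/week)

1.444 deploys/day


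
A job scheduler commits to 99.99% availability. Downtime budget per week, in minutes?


Formula: allowed downtime = period * (100 - SLA) / 100
Period (week) = 10080 minutes
Unavailability fraction = (100 - 99.99) / 100
Allowed downtime = 10080 * (100 - 99.99) / 100
Allowed downtime = 1.008 minutes

1.008 minutes


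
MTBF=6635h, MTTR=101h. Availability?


Availability = MTBF / (MTBF + MTTR)
Availability = 6635 / (6635 + 101)
Availability = 6635 / 6736
Availability = 98.5006%

98.5006%


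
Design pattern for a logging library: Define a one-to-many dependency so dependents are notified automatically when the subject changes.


This matches the Observer pattern

Observer


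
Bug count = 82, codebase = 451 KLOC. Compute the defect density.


Defect density = defects / KLOC
Defect density = 82 / 451
Defect density = 0.182 defects/KLOC

0.182 defects/KLOC


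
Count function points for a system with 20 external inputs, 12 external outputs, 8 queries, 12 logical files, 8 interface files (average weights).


UFP = EI*4 + EO*5 + EQ*4 + ILF*10 + EIF*7
UFP = 20*4 + 12*5 + 8*4 + 12*10 + 8*7
UFP = 80 + 60 + 32 + 120 + 56
UFP = 348

348


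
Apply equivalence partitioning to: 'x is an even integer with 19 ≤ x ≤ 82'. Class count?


Constraint: even integers in [19, 82]
Class 1: x < 19 — out-of-range invalid
Class 2: x in [19,82] but odd — wrong type invalid
Class 3: x in [19,82] and even — valid
Class 4: x > 82 — out-of-range invalid
Total equivalence classes: 4

4 equivalence classes
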